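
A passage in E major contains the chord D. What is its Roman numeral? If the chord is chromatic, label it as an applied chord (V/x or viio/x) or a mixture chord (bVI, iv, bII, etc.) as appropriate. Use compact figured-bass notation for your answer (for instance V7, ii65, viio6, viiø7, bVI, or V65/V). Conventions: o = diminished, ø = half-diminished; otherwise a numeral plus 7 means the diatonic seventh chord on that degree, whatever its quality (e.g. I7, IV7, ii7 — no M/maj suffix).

Stacked in thirds the chord is D-F#-A: a major triad on D.
D is the lowered seventh degree of E major (diatonic 7 would be D#). This is a major triad on the lowered seventh degree (the subtonic), borrowed from the parallel minor.

bVII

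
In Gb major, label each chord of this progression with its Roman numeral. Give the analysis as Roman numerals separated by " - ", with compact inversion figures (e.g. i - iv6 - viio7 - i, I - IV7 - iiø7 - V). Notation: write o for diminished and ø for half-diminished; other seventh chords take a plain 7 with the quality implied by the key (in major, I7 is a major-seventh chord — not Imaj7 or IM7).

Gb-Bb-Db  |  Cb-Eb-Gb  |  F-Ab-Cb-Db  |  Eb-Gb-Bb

I - IV - V65 - vi

Gb-Bb-Db has root Gb, degree 1 in Gb major, so I.
Cb-Eb-Gb: root Cb is the subdominant; major triad there is IV.
F-Ab-Cb-Db: root Db is the dominant; dominant seventh chord there is V65.
Eb-Gb-Bb: root Eb is the submediant; minor triad there is vi.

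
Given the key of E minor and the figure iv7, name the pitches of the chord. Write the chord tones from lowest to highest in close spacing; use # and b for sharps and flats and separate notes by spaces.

A C E G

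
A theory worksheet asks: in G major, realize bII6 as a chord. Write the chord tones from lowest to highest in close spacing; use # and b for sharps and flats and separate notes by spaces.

C Eb Ab

Scale degree 2 in G major is A; lowering it a half step gives Ab. bII6 is the Neapolitan sixth — a major triad on the lowered second degree, here in its customary first inversion.
So the chord is Ab-C-Eb, a major triad.
The figured bass 6 indicates first inversion, placing the third (C) in the bass: C-Eb-Ab.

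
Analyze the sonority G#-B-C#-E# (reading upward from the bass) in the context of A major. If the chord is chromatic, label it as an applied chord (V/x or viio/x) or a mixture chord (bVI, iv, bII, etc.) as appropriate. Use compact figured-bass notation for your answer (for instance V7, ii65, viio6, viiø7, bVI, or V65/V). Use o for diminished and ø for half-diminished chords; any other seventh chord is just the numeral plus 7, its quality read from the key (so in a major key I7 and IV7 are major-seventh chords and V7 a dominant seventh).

V43/vi

Stacked in thirds the chord is C#-E#-G#-B: a dominant seventh chord on C#.
C# is not a diatonic chord root with this quality in A major, but it lies a perfect fifth above F# (vi), so the chord functions as an applied dominant of vi.
With G# in the bass the chord is in second inversion, so the figured bass is 43.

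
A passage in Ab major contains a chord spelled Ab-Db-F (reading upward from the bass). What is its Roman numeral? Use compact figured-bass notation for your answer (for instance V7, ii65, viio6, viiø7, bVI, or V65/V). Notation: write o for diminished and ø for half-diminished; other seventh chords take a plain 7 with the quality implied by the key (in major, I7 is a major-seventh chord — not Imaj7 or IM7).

The pitches Db-F-Ab form a major triad rooted on Db.
Db is scale degree 4 in Ab major, and a major triad on that degree is written IV.
With Ab in the bass the chord is in second inversion, so the figured bass is 64.

IV64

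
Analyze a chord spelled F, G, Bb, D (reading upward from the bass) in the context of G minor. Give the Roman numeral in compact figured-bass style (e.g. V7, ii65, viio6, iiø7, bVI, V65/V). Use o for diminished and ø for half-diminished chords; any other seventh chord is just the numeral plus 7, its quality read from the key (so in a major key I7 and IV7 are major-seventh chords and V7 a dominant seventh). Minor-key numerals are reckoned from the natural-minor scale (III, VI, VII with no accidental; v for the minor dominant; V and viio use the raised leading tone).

i42

Stacked in thirds the chord is G-Bb-D-F: a minor seventh chord on G.
In G minor, G is the tonic; the diatonic minor seventh chord there is i7.
With F in the bass the chord is in third inversion, so the figured bass is 42.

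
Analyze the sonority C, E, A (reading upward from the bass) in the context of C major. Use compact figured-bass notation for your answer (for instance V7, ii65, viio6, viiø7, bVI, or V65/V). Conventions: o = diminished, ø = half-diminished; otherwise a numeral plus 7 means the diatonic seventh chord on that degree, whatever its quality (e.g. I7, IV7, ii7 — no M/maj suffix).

vi6

The pitches A-C-E form a minor triad rooted on A.
In C major, A is the submediant; the diatonic minor triad there is vi.
With C in the bass the chord is in first inversion, so the figured bass is 6.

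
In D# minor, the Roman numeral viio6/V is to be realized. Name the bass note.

B#

The applied chord viio6/V is rooted on G##: G##-B#-D#.
The figure 6 means first inversion — the third is in the bass.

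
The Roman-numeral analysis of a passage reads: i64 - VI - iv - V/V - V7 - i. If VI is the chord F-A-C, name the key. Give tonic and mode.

The anchor chord is a major triad on F, labeled VI.
If F is scale degree 6 and the mode makes that degree carry a major triad, the tonic is A and the mode is minor.

A minor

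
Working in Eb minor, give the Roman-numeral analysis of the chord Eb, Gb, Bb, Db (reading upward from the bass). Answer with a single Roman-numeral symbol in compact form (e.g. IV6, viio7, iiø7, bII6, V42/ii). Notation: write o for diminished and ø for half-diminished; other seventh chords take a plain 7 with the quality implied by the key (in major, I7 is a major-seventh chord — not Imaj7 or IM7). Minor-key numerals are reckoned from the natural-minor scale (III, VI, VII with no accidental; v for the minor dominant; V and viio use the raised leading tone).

Stacked in thirds the chord is Eb-Gb-Bb-Db: a minor seventh chord on Eb.
In Eb minor, Eb is the tonic; the diatonic minor seventh chord there is i7.

i7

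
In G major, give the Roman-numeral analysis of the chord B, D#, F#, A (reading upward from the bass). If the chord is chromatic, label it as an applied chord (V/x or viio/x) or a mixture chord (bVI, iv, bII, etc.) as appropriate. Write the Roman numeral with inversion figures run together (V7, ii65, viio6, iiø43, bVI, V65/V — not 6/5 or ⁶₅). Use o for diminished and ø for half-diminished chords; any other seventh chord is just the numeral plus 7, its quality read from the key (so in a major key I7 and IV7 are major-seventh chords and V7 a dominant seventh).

V7/vi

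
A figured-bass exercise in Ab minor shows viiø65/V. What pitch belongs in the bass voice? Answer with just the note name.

F

The applied chord viiø65/V is rooted on D: D-F-Ab-C.
The figure 65 means first inversion — the third is in the bass.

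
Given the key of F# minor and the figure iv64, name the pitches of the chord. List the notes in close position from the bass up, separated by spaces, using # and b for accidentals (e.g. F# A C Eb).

In F# minor, scale degree 4 is B, and the diatonic chord built there is a minor triad.
Stacking thirds from B gives B-D-F#.
With the 64 figure the chord is in second inversion; from the bass F# upward in close position it reads F#-B-D.

F# B D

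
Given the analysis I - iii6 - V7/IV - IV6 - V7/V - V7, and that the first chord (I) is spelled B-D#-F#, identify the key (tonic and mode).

B major

The chord B is a major triad rooted on B; its label is I.
If B is scale degree 1 and the mode makes that degree carry a major triad, the tonic is B and the mode is major.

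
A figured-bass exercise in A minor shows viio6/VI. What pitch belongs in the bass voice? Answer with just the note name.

The applied chord viio6/VI is rooted on E: E-G-Bb.
The figure 6 means first inversion — the third is in the bass.

G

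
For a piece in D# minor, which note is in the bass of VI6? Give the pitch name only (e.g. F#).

VI in D# minor has root B; the chord is B-D#-F#.
The figure 6 means first inversion — the third is in the bass.

D#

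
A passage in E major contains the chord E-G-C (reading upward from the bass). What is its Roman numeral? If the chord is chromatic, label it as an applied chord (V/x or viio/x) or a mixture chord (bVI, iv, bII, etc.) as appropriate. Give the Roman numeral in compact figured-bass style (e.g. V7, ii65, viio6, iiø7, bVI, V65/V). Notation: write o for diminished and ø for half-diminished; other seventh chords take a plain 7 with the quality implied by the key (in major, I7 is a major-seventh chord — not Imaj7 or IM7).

Stacked in thirds the chord is C-E-G: a major triad on C.
C is the lowered sixth degree of E major (diatonic 6 would be C#). This is a major triad on the lowered sixth degree, borrowed from the parallel minor.
With E in the bass the chord is in first inversion, so the figured bass is 6.

bVI6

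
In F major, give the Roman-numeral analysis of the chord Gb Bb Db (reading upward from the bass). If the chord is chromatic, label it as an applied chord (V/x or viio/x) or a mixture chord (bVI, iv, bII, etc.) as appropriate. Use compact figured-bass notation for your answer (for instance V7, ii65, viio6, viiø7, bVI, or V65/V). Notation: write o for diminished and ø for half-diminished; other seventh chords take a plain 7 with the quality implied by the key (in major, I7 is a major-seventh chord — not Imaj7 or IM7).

bII

The pitches Gb-Bb-Db form a major triad rooted on Gb.
Gb is the lowered second degree of F major (diatonic 2 would be G). This is the Neapolitan chord — a major triad on the lowered second degree.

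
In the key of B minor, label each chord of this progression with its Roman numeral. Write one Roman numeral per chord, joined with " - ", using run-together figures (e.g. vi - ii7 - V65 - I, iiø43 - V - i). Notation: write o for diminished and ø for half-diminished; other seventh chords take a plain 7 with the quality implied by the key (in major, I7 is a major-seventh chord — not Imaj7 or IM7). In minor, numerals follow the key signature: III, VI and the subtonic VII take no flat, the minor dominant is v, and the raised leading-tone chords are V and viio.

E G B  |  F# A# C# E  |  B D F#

iv - V7 - i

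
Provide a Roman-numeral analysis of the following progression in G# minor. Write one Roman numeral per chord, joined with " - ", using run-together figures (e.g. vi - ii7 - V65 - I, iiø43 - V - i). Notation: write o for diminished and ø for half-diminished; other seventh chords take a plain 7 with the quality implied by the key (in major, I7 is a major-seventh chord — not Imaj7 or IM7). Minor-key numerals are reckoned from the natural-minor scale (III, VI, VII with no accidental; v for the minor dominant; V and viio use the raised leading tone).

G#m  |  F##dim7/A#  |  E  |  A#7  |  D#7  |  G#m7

i - viio65 - VI - V7/V - V7 - i7

G#m: root G# is the tonic; minor triad there is i.
F##dim7/A# has root F##, degree 7 in G# minor, so viio65.
E: root E is the submediant; major triad there is VI.
A#7: a dominant seventh chord on A#, the applied dominant of V → V7/V.
D#7: root D# is the dominant; dominant seventh chord there is V7.
G#m7: root G# is the tonic; minor seventh chord there is i7.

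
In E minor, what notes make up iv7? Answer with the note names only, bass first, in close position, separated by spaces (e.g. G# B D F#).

A C E G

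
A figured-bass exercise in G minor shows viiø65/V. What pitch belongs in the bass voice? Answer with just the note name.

E

The applied chord viiø65/V is rooted on C#: C#-E-G-B.
The figure 65 means first inversion — the third is in the bass.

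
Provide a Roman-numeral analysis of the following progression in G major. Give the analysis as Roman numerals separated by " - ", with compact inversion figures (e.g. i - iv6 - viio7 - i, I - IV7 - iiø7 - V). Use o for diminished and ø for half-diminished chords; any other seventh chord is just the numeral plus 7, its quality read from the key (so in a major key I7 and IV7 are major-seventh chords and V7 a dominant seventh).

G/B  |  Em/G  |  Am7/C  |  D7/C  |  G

I6 - vi6 - ii65 - V42 - I

G/B: major triad on G = scale degree 1 → I6.
Em/G: minor triad on E = scale degree 6 → vi6.
Am7/C has root A, degree 2 in G major, so ii65.
D7/C: dominant seventh chord on D = scale degree 5 → V42.
G: major triad on G = scale degree 1 → I.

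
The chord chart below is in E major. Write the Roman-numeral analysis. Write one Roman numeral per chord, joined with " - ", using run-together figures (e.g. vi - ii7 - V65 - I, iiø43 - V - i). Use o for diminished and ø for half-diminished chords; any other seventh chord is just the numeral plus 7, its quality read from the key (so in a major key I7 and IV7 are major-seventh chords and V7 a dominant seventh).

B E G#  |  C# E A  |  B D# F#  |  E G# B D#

I64 - IV6 - V - I7

B-E-G#: major triad on E = scale degree 1 → I64.
C#-E-A: root A is the subdominant; major triad there is IV6.
B-D#-F# has root B, degree 5 in E major, so V.
E-G#-B-D#: root E is the tonic; major seventh chord there is I7.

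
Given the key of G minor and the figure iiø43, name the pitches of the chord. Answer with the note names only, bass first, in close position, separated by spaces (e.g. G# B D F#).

Eb G A C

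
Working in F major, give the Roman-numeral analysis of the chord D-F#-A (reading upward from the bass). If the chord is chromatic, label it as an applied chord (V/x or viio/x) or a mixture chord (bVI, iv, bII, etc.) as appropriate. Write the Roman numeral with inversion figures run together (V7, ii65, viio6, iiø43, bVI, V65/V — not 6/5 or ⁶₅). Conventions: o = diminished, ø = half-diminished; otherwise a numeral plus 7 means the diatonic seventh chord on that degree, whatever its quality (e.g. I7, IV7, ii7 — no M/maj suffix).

V/ii

Stacked in thirds the chord is D-F#-A: a major triad on D.
D is not a diatonic chord root with this quality in F major, but it lies a perfect fifth above G (ii), so the chord functions as an applied dominant of ii.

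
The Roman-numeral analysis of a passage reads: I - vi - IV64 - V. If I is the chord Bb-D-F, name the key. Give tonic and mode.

Bb major

The chord Bb is a major triad rooted on Bb; its label is I.
If Bb is scale degree 1 and the mode makes that degree carry a major triad, the tonic is Bb and the mode is major.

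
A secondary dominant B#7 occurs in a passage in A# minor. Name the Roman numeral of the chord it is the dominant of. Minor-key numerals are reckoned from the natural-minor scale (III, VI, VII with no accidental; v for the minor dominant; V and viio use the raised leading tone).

V

The chord is a dominant seventh chord on B#.
A dominant resolves down a perfect fifth: B# → E#. In A# minor, E# is scale degree 5, i.e. V.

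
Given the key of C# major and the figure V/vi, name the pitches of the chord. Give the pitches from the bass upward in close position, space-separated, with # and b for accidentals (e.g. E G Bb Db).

The slash means an applied dominant: we want the dominant of vi. In C# major, vi is A# minor, and its dominant is built on E#.
Building a major triad on E# gives E#-G##-B#.

E# G## B#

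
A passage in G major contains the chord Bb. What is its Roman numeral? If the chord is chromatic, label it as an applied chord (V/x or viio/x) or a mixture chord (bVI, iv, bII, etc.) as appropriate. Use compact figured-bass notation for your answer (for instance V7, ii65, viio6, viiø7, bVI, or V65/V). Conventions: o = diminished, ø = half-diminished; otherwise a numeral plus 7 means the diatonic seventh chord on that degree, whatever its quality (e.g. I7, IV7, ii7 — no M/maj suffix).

bIII

The pitches Bb-D-F form a major triad rooted on Bb.
Bb is the lowered third degree of G major (diatonic 3 would be B). This is a major triad on the lowered third degree, borrowed from the parallel minor.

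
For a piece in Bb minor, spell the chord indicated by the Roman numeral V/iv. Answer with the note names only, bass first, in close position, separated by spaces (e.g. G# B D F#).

Bb D F

The slash means an applied dominant: we want the dominant of iv. In Bb minor, iv is Eb minor, and its dominant is built on Bb.
Building a major triad on Bb gives Bb-D-F.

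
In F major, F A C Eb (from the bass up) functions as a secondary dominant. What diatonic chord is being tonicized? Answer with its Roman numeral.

The chord is a dominant seventh chord on F.
A dominant resolves down a perfect fifth: F → Bb. In F major, Bb is scale degree 4, i.e. IV.

IV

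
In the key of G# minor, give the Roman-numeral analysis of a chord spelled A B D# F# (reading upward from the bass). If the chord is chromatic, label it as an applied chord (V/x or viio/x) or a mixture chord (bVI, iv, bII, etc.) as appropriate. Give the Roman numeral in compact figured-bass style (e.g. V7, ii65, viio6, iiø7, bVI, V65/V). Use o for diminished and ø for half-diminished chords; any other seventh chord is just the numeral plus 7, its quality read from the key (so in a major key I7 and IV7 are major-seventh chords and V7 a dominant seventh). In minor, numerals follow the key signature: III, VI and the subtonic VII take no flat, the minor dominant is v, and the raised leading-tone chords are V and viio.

Stacked in thirds the chord is B-D#-F#-A: a dominant seventh chord on B.
B is not a diatonic chord root with this quality in G# minor, but it lies a perfect fifth above E (VI), so the chord functions as an applied dominant of VI.
With A in the bass the chord is in third inversion, so the figured bass is 42.

V42/VI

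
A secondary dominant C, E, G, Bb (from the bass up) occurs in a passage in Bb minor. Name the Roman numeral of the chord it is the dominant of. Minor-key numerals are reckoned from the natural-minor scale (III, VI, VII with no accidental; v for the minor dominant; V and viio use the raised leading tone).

V

The chord is a dominant seventh chord on C.
A dominant resolves down a perfect fifth: C → F. In Bb minor, F is scale degree 5, i.e. V.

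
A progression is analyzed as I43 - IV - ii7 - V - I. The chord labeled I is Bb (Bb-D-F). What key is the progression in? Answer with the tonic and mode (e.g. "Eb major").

Bb major

The chord Bb is a major triad rooted on Bb; its label is I.
If Bb is scale degree 1 and the mode makes that degree carry a major triad, the tonic is Bb and the mode is major.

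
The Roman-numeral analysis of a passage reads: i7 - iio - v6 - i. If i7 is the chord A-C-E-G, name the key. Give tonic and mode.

i7 is given as A-C-E-G — a minor seventh chord with root A.
If A is scale degree 1 and the mode makes that degree carry a minor seventh chord, the tonic is A and the mode is minor.

A minor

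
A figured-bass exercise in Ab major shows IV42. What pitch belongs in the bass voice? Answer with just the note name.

C

IV in Ab major has root Db; the chord is Db-F-Ab-C.
The figure 42 means third inversion — the seventh is in the bass.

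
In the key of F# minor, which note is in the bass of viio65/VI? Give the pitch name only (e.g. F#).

The applied chord viio65/VI is rooted on C#: C#-E-G-Bb.
The figure 65 means first inversion — the third is in the bass.

E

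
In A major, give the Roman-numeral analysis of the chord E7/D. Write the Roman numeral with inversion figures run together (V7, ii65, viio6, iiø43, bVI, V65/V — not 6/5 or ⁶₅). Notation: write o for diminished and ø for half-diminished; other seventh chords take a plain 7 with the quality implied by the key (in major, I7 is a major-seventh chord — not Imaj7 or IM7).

V42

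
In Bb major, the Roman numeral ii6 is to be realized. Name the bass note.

Eb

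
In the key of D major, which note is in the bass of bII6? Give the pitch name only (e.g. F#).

bII in D major has root Eb; the chord is Eb-G-Bb.
The figure 6 means first inversion — the third is in the bass.

G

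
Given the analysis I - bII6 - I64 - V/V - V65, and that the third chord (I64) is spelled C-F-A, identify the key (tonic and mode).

F major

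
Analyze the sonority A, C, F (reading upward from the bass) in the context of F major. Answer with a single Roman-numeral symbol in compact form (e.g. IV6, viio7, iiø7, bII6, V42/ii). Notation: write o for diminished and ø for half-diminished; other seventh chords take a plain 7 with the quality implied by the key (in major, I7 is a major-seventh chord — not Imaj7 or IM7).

I6

The pitches F-A-C form a major triad rooted on F.
F is scale degree 1 in F major, and a major triad on that degree is written I.
With A in the bass the chord is in first inversion, so the figured bass is 6.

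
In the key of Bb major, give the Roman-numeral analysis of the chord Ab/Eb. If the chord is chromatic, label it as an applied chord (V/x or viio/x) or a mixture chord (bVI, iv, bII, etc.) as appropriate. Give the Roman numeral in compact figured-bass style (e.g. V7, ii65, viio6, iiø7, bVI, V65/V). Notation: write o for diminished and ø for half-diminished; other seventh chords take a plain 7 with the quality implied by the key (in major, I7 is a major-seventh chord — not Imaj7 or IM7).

bVII64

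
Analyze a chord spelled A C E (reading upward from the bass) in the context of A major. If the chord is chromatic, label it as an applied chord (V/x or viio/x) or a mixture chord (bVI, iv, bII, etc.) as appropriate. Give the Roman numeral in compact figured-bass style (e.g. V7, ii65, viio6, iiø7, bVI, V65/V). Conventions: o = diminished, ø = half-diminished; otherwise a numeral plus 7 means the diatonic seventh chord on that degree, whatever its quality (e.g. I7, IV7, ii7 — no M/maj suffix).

Stacked in thirds the chord is A-C-E: a minor triad on A.
A is the first degree of A major. This is the minor tonic, borrowed from the parallel minor.

i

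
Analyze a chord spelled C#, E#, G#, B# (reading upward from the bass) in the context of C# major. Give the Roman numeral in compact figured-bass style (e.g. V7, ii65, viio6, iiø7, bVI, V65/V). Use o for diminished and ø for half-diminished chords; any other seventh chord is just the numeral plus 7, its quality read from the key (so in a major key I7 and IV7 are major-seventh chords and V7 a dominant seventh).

I7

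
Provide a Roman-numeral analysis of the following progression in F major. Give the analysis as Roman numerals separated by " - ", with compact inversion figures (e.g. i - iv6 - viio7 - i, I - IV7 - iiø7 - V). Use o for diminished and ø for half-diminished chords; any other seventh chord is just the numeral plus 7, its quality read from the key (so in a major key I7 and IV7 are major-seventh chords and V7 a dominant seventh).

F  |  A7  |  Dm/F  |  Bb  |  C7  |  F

I - V7/vi - vi6 - IV - V7 - I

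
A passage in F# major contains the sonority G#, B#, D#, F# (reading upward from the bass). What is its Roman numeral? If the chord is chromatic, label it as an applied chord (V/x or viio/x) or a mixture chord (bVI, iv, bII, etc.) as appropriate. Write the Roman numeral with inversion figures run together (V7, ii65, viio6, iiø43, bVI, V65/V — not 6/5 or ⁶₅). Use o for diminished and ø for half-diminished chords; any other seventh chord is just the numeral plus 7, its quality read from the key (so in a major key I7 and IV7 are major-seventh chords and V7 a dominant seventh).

V7/V

Stacked in thirds the chord is G#-B#-D#-F#: a dominant seventh chord on G#.
G# is not a diatonic chord root with this quality in F# major, but it lies a perfect fifth above C# (V), so the chord functions as an applied dominant of V.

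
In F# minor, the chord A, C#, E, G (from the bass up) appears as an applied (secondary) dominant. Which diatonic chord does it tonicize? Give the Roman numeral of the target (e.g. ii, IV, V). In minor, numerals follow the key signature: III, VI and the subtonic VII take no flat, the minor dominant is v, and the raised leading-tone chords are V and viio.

VI

The chord is a dominant seventh chord on A.
A dominant resolves down a perfect fifth: A → D. In F# minor, D is scale degree 6, i.e. VI.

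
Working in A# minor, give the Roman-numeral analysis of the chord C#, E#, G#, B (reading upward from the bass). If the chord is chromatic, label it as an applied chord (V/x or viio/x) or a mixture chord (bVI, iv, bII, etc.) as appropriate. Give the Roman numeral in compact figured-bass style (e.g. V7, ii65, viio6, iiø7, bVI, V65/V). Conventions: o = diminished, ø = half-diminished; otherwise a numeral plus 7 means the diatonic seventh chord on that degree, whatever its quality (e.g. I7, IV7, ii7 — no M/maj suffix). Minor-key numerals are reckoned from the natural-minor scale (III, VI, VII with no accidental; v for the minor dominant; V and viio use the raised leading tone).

Stacked in thirds the chord is C#-E#-G#-B: a dominant seventh chord on C#.
C# is not a diatonic chord root with this quality in A# minor, but it lies a perfect fifth above F# (VI), so the chord functions as an applied dominant of VI.

V7/VI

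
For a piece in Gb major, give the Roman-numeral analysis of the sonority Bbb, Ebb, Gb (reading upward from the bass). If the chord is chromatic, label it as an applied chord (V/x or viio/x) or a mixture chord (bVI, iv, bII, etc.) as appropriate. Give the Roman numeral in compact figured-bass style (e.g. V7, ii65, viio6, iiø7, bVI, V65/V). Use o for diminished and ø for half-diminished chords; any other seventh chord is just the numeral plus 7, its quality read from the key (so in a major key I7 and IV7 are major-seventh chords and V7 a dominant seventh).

bVI64

Stacked in thirds the chord is Ebb-Gb-Bbb: a major triad on Ebb.
Ebb is the lowered sixth degree of Gb major (diatonic 6 would be Eb). This is a major triad on the lowered sixth degree, borrowed from the parallel minor.
With Bbb in the bass the chord is in second inversion, so the figured bass is 64.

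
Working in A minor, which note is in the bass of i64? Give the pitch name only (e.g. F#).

E

i in A minor has root A; the chord is A-C-E.
The figure 64 means second inversion — the fifth is in the bass.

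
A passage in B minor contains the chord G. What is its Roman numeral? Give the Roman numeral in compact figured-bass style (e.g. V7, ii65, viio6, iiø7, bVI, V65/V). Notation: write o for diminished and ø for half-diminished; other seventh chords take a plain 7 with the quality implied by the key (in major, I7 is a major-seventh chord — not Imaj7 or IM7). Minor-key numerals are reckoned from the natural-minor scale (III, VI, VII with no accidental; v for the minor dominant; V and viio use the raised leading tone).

VI

Stacked in thirds the chord is G-B-D: a major triad on G.
In B minor, G is the submediant; the diatonic major triad there is VI.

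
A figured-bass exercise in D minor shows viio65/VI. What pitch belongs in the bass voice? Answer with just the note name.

The applied chord viio65/VI is rooted on A: A-C-Eb-Gb.
The figure 65 means first inversion — the third is in the bass.

C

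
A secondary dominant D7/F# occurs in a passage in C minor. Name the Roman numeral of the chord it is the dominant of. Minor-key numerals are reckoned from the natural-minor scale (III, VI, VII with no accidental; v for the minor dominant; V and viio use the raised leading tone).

The chord is a dominant seventh chord on D.
A dominant resolves down a perfect fifth: D → G. In C minor, G is scale degree 5, i.e. V.

V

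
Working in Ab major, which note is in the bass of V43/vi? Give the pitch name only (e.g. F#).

G

The applied chord V43/vi is rooted on C: C-E-G-Bb.
The figure 43 means second inversion — the fifth is in the bass.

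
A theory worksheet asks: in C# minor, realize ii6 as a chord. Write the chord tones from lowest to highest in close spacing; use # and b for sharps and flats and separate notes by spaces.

F# A# D#

ii6 is the minor supertonic, borrowed from the parallel major (the Dorian ii). In C# minor that root is D#.
So the chord is D#-F#-A#, a minor triad.
The figured bass 6 indicates first inversion, placing the third (F#) in the bass: F#-A#-D#.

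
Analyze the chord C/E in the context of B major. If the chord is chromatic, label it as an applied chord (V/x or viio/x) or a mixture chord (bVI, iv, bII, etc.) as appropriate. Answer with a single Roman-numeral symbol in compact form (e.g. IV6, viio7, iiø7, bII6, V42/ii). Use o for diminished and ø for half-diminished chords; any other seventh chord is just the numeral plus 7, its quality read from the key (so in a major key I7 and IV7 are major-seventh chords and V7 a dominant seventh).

Stacked in thirds the chord is C-E-G: a major triad on C.
C is the lowered second degree of B major (diatonic 2 would be C#). This is the Neapolitan sixth — a major triad on the lowered second degree, here in its customary first inversion.
With E in the bass the chord is in first inversion, so the figured bass is 6.

bII6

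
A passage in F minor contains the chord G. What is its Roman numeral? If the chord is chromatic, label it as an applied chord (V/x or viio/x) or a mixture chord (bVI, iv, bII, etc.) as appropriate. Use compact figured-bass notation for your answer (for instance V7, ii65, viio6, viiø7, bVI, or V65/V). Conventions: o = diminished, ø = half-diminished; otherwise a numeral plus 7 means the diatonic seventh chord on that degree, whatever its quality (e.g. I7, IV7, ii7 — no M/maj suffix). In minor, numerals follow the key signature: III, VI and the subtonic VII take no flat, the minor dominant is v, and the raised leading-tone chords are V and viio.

Stacked in thirds the chord is G-B-D: a major triad on G.
G is not a diatonic chord root with this quality in F minor, but it lies a perfect fifth above C (V), so the chord functions as an applied dominant of V.

V/V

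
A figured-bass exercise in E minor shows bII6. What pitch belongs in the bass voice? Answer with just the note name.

bII in E minor has root F; the chord is F-A-C.
The figure 6 means first inversion — the third is in the bass.

A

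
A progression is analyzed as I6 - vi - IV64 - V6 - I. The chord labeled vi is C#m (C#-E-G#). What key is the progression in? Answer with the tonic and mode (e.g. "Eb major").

E major

The anchor chord is a minor triad on C#, labeled vi.
vi on C# implies C# is the submediant; that puts the tonic at E, and the lowercase numeral fits major mode.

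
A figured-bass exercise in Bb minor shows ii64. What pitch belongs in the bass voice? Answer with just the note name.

ii in Bb minor has root C; the chord is C-Eb-G.
The figure 64 means second inversion — the fifth is in the bass.

G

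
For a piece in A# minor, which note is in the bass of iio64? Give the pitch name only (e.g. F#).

F#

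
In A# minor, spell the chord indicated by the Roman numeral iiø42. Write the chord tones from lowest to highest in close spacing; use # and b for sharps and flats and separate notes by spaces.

The numeral's case and figure indicate a half-diminished seventh chord. In A# minor its root, the second degree, is B#.
That chord is spelled B#-D#-F#-A#.
With the 42 figure the chord is in third inversion; from the bass A# upward in close position it reads A#-B#-D#-F#.

A# B# D# F#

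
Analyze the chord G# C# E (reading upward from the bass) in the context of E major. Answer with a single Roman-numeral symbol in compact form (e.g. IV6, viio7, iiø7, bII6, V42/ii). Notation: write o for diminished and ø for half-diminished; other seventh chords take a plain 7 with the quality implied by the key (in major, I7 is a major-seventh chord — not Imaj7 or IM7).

vi64

The pitches C#-E-G# form a minor triad rooted on C#.
C# is scale degree 6 in E major, and a minor triad on that degree is written vi.
With G# in the bass the chord is in second inversion, so the figured bass is 64.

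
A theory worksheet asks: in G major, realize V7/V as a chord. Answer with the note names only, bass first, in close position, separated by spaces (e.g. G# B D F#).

A C# E G

The slash means an applied dominant: we want the dominant of V. In G major, V is D major, and its dominant is built on A.
Building a dominant seventh chord on A gives A-C#-E-G.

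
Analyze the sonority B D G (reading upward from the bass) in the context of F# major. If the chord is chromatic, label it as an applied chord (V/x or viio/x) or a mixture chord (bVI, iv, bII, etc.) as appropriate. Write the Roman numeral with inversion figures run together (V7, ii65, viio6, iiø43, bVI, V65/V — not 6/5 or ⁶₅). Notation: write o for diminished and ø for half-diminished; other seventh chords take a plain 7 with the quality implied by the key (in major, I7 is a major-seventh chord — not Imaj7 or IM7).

Stacked in thirds the chord is G-B-D: a major triad on G.
G is the lowered second degree of F# major (diatonic 2 would be G#). This is the Neapolitan sixth — a major triad on the lowered second degree, here in its customary first inversion.
With B in the bass the chord is in first inversion, so the figured bass is 6.

bII6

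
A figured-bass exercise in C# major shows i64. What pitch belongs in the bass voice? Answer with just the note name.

G#

i in C# major has root C#; the chord is C#-E-G#.
The figure 64 means second inversion — the fifth is in the bass.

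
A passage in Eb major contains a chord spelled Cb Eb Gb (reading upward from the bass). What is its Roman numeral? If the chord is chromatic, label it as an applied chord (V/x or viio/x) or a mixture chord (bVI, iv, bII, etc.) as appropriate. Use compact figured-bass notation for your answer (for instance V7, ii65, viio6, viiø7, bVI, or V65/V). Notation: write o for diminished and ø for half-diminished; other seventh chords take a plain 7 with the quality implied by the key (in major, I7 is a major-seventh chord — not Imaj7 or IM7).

bVI

The pitches Cb-Eb-Gb form a major triad rooted on Cb.
Cb is the lowered sixth degree of Eb major (diatonic 6 would be C). This is a major triad on the lowered sixth degree, borrowed from the parallel minor.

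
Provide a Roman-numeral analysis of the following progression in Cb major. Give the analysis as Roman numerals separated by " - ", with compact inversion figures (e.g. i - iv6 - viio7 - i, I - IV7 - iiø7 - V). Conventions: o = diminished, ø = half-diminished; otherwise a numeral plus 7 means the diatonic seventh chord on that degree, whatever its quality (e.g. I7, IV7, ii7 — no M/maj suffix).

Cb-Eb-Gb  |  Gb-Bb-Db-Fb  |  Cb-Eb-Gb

I - V7 - I

Cb-Eb-Gb: root Cb is the tonic; major triad there is I.
Gb-Bb-Db-Fb: root Gb is the dominant; dominant seventh chord there is V7.
Cb-Eb-Gb: major triad on Cb = scale degree 1 → I.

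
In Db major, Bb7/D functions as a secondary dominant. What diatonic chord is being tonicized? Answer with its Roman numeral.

ii

The chord is a dominant seventh chord on Bb.
A dominant resolves down a perfect fifth: Bb → Eb. In Db major, Eb is scale degree 2, i.e. ii.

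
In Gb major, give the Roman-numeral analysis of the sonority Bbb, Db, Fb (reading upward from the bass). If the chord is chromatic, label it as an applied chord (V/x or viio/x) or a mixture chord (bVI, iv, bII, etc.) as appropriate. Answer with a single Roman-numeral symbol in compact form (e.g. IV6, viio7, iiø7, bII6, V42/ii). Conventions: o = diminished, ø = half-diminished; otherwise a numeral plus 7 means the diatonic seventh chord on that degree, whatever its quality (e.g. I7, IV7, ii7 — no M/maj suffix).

bIII

The pitches Bbb-Db-Fb form a major triad rooted on Bbb.
Bbb is the lowered third degree of Gb major (diatonic 3 would be Bb). This is a major triad on the lowered third degree, borrowed from the parallel minor.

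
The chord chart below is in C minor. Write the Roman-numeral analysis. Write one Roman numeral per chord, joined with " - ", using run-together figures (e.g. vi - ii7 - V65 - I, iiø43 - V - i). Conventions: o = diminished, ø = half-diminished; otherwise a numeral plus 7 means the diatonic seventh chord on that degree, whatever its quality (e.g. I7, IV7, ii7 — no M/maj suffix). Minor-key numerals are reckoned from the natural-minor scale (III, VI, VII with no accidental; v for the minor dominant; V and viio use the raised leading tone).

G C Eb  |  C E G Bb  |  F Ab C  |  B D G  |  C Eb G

i64 - V7/iv - iv - V6 - i

G-C-Eb: minor triad on C = scale degree 1 → i64.
C-E-G-Bb: a dominant seventh chord on C, the applied dominant of iv → V7/iv.
F-Ab-C: root F is the subdominant; minor triad there is iv.
B-D-G: major triad on G = scale degree 5 → V6.
C-Eb-G: minor triad on C = scale degree 1 → i.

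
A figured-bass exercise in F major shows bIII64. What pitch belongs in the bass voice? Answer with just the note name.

bIII in F major has root Ab; the chord is Ab-C-Eb.
The figure 64 means second inversion — the fifth is in the bass.

Eb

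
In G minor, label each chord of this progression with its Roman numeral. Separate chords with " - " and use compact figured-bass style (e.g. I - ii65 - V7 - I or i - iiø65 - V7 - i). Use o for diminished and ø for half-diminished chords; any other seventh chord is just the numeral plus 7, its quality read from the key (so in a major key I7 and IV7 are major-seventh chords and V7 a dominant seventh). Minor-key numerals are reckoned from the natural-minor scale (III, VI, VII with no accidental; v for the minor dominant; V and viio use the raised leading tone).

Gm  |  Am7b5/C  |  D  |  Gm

i - iiø65 - V - i

Gm: root G is the tonic; minor triad there is i.
Am7b5/C has root A, degree 2 in G minor, so iiø65.
D has root D, degree 5 in G minor, so V.
Gm: root G is the tonic; minor triad there is i.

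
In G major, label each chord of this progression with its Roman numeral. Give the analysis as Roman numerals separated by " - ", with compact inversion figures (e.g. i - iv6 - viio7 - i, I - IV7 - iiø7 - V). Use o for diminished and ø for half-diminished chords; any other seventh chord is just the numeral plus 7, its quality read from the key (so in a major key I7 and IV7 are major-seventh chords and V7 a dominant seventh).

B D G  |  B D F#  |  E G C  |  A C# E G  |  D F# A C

I6 - iii - IV6 - V7/V - V7

B-D-G has root G, degree 1 in G major, so I6.
B-D-F# has root B, degree 3 in G major, so iii.
E-G-C has root C, degree 4 in G major, so IV6.
A-C#-E-G: chromatic; A is V of V, so V7/V.
D-F#-A-C has root D, degree 5 in G major, so V7.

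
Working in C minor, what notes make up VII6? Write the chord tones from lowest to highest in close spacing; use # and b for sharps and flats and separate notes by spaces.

D F Bb

In C minor, the seventh degree is Bb, and the diatonic chord built there is a major triad.
That chord is spelled Bb-D-F.
The figured bass 6 indicates first inversion, placing the third (D) in the bass: D-F-Bb.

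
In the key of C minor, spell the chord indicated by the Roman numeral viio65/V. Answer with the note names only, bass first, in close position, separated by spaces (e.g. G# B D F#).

A C Eb F#

viio65/V is a secondary leading-tone chord. The target V is G in C minor; the applied chord is rooted a semitone below, on F#.
Building a fully diminished seventh chord on F# gives F#-A-C-Eb.
The figured bass 65 indicates first inversion, placing the third (A) in the bass: A-C-Eb-F#.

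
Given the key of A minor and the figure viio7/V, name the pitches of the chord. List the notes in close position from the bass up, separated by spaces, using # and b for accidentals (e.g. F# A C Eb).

viio7/V is a secondary leading-tone chord. The target V is E in A minor; the applied chord is rooted a semitone below, on D#.
Building a fully diminished seventh chord on D# gives D#-F#-A-C.

D# F# A C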